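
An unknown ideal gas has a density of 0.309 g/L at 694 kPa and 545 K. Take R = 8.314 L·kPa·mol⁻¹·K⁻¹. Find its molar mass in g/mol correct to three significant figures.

M ≈ 2.02 g/mol

ρ = PM/(RT) ⇒ M = ρRT/P = (0.309 × 8.314 × 545.0) / 694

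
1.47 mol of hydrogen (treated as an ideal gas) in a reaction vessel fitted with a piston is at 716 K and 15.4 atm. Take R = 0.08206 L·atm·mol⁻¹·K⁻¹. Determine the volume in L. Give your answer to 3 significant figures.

PV = nRT ⇒ V = nRT/P = (1.47 × 0.08206 × 716) / 15.4

V ≈ 5.61 L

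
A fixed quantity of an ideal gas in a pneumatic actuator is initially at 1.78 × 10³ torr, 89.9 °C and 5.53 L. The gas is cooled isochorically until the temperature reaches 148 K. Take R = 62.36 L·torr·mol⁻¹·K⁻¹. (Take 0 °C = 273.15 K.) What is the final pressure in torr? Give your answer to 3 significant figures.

Convert: T₁ = 363.0 K.
V constant ⇒ P ∝ T: V₂ = V₁; P₂ = P₁·(T₂/T₁) = 725.6 torr.

P₂ ≈ 726 torr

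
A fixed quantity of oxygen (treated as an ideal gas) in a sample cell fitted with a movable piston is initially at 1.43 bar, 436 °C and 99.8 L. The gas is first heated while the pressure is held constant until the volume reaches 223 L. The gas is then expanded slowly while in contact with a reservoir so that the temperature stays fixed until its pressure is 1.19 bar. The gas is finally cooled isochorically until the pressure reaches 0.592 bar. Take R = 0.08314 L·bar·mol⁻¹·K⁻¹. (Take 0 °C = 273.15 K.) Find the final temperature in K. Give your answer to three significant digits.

T₄ ≈ 788 K

Convert: T₁ = 709.1 K.
Isobaric, so V/T is constant: P₂ = P₁; T₂ = T₁·(V₂/V₁) = 1585 K.
Isothermal, so P V is constant: T₃ = T₂; V₃ = V₂·(P₂/P₃) = 268.0 L.
Isochoric, so P/T is constant: V₄ = V₃; T₄ = T₃·(P₄/P₃) = 788.3 K.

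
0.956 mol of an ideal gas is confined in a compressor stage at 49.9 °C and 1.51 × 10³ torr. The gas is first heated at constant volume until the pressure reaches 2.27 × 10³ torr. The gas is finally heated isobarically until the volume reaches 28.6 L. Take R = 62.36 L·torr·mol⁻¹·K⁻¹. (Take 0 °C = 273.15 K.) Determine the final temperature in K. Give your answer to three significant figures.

T₃ ≈ 1.09e+03 K

Convert: T₁ = 323.0 K.
From PV = nRT: V₁ = nRT₁/P₁ = 12.75 L.
V constant ⇒ P ∝ T: V₂ = V₁; T₂ = T₁·(P₂/P₁) = 485.6 K.
P constant ⇒ V ∝ T: P₃ = P₂; T₃ = T₂·(V₃/V₂) = 1089 K.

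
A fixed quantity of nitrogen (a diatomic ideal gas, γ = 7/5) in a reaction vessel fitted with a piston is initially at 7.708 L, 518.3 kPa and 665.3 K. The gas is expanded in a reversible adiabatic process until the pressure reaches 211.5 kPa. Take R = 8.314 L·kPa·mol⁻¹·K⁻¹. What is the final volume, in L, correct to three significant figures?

V₂ ≈ 14.6 L

Reversible adiabatic, γ = 7/5: T₂ = T₁·(P₂/P₁)^((γ−1)/γ) = 515.0 K; V₂ = V₁·(P₁/P₂)^(1/γ) = 14.62 L.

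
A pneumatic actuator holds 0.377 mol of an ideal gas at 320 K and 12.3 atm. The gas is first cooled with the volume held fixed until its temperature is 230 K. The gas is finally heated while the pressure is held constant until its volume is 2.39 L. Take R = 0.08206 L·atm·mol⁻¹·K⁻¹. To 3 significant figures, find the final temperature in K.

T₃ ≈ 683 K

From PV = nRT: V₁ = nRT₁/P₁ = 0.8049 L.
V constant ⇒ P ∝ T: V₂ = V₁; P₂ = P₁·(T₂/T₁) = 8.841 atm.
Isobaric, so V/T is constant: P₃ = P₂; T₃ = T₂·(V₃/V₂) = 683.0 K.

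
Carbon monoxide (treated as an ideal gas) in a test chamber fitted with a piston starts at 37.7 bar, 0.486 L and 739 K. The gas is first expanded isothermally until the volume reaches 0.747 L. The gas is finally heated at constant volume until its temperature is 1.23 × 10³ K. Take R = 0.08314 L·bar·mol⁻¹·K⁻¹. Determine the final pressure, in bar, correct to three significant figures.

P₃ ≈ 40.8 bar

Isothermal, so P V is constant: T₂ = T₁; P₂ = P₁·(V₁/V₂) = 24.53 bar.
Isochoric, so P/T is constant: V₃ = V₂; P₃ = P₂·(T₃/T₂) = 40.82 bar.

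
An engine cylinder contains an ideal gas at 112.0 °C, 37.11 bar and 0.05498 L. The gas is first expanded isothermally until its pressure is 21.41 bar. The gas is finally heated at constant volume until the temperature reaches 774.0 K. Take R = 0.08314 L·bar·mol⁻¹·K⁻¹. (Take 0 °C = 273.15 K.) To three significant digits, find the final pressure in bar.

P₃ ≈ 43.0 bar

Convert: T₁ = 385.1 K.
Isothermal, so P V is constant: T₂ = T₁; V₂ = V₁·(P₁/P₂) = 0.09530 L.
Isochoric, so P/T is constant: V₃ = V₂; P₃ = P₂·(T₃/T₂) = 43.03 bar.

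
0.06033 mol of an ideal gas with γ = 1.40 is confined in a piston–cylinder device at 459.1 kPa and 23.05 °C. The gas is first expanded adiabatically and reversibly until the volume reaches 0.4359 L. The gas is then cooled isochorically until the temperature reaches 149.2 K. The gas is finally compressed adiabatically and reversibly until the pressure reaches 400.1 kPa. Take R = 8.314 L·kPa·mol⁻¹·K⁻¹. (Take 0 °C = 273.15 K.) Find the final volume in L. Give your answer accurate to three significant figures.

Convert: T₁ = 296.2 K.
From PV = nRT: V₁ = nRT₁/P₁ = 0.3236 L.
Reversible adiabatic, γ = 1.40: T₂ = T₁·(V₁/V₂)^(γ−1) = 262.9 K; P₂ = P₁·(V₁/V₂)^γ = 302.5 kPa.
V constant ⇒ P ∝ T: V₃ = V₂; P₃ = P₂·(T₃/T₂) = 171.7 kPa.
Reversible adiabatic, γ = 1.40: T₄ = T₃·(P₄/P₃)^((γ−1)/γ) = 190.0 K; V₄ = V₃·(P₃/P₄)^(1/γ) = 0.2382 L.

V₄ ≈ 0.238 L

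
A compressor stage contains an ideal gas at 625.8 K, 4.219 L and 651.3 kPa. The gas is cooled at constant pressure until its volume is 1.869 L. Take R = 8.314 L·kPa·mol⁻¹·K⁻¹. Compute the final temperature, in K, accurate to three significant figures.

T₂ ≈ 277 K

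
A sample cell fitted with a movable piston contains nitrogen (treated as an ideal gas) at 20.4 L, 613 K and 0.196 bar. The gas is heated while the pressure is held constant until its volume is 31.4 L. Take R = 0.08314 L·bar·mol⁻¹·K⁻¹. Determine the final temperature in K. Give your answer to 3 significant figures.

Isobaric, so V/T is constant: P₂ = P₁; T₂ = T₁·(V₂/V₁) = 943.5 K.

T₂ ≈ 944 K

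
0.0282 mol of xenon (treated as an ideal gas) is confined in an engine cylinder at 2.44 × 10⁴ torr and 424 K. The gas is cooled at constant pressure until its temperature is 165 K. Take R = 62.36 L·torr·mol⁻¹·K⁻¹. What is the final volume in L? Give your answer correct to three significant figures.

V₂ ≈ 0.0119 L

From PV = nRT: V₁ = nRT₁/P₁ = 0.03056 L.
P constant ⇒ V ∝ T: P₂ = P₁; V₂ = V₁·(T₂/T₁) = 0.01189 L.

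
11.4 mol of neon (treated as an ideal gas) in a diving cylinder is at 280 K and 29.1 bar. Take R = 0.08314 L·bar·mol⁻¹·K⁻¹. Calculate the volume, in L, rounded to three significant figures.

PV = nRT ⇒ V = nRT/P = (11.4 × 0.08314 × 280) / 29.1

V ≈ 9.12 L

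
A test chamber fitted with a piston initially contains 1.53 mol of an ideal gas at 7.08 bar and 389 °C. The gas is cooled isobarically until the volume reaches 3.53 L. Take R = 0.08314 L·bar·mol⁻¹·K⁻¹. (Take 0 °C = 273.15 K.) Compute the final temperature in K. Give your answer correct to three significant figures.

T₂ ≈ 196 K

Convert: T₁ = 662.1 K.
From PV = nRT: V₁ = nRT₁/P₁ = 11.90 L.
P constant ⇒ V ∝ T: P₂ = P₁; T₂ = T₁·(V₂/V₁) = 196.5 K.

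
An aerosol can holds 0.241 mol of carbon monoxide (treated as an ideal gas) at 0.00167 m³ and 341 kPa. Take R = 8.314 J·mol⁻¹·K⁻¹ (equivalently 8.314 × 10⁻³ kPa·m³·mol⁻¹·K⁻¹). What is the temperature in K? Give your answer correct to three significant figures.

PV = nRT ⇒ T = PV/(nR) = (341 × 0.00167) / (0.241 × 8.314 × 10⁻³)

T ≈ 284 K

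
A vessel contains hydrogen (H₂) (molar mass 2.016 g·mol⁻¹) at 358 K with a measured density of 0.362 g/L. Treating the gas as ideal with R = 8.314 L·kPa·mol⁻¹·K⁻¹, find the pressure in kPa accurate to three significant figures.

ρ = PM/(RT) ⇒ P = ρRT/M = (0.362 × 8.314 × 358.0) / 2.016

P ≈ 534 kPa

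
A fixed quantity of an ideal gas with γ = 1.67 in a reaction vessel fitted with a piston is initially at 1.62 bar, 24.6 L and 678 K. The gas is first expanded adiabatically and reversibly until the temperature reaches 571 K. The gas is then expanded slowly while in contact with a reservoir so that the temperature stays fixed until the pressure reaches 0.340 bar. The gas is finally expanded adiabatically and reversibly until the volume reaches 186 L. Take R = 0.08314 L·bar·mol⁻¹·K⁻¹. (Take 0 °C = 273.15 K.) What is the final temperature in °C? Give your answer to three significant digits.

Reversible adiabatic, γ = 1.67: P₂ = P₁·(T₂/T₁)^(γ/(γ−1)) = 1.056 bar; V₂ = V₁·(T₁/T₂)^(1/(γ−1)) = 31.79 L.
Isothermal, so P V is constant: T₃ = T₂; V₃ = V₂·(P₂/P₃) = 98.71 L.
Reversible adiabatic, γ = 1.67: T₄ = T₃·(V₃/V₄)^(γ−1) = 373.5 K; P₄ = P₃·(V₃/V₄)^γ = 0.1180 bar.

T₄ ≈ 100 °C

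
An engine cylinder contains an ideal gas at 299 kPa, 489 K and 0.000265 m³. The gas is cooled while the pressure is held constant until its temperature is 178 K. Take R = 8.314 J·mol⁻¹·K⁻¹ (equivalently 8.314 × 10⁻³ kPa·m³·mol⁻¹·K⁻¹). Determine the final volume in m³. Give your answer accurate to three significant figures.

V₂ ≈ 9.65e-05 m³

Isobaric, so V/T is constant: P₂ = P₁; V₂ = V₁·(T₂/T₁) = 9.646e-05 m³.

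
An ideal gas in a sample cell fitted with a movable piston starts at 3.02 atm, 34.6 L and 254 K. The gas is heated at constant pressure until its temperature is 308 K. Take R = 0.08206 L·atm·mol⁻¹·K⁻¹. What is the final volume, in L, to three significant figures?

P constant ⇒ V ∝ T: P₂ = P₁; V₂ = V₁·(T₂/T₁) = 41.96 L.

V₂ ≈ 42.0 L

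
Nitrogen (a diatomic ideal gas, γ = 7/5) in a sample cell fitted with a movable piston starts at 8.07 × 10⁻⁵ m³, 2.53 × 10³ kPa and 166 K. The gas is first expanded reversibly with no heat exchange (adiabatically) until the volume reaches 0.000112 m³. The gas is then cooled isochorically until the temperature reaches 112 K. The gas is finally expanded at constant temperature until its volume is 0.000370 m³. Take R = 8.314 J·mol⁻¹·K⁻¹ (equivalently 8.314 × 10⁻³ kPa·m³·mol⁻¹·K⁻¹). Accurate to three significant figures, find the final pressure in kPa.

Reversible adiabatic, γ = 7/5: T₂ = T₁·(V₁/V₂)^(γ−1) = 145.6 K; P₂ = P₁·(V₁/V₂)^γ = 1599 kPa.
Isochoric, so P/T is constant: V₃ = V₂; P₃ = P₂·(T₃/T₂) = 1230 kPa.
T constant ⇒ Boyle's law P V = const: T₄ = T₃; P₄ = P₃·(V₃/V₄) = 372.3 kPa.

P₄ ≈ 372 kPa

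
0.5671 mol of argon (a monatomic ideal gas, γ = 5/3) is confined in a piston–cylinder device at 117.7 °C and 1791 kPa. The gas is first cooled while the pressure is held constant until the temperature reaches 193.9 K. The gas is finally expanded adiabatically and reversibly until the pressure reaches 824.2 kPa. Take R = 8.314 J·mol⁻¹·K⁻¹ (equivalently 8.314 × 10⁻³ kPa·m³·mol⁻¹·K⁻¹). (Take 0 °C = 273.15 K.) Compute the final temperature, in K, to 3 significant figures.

T₃ ≈ 142 K

Convert: T₁ = 390.8 K.
From PV = nRT: V₁ = nRT₁/P₁ = 0.001029 m³.
Isobaric, so V/T is constant: P₂ = P₁; V₂ = V₁·(T₂/T₁) = 0.0005104 m³.
Adiabatic (γ = 5/3), T V^(γ−1) and P V^γ constant: T₃ = T₂·(P₃/P₂)^((γ−1)/γ) = 142.2 K; V₃ = V₂·(P₂/P₃)^(1/γ) = 0.0008132 m³.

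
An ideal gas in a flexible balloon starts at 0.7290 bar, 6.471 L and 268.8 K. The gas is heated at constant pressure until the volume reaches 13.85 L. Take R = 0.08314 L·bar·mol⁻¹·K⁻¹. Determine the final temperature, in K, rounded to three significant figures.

T₂ ≈ 575 K

Isobaric, so V/T is constant: P₂ = P₁; T₂ = T₁·(V₂/V₁) = 575.3 K.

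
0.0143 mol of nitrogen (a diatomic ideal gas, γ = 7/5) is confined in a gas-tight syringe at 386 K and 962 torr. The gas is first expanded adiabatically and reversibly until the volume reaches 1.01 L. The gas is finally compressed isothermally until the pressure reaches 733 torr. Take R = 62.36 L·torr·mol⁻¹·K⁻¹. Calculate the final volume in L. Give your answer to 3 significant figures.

From PV = nRT: V₁ = nRT₁/P₁ = 0.3578 L.
Reversible adiabatic, γ = 7/5: T₂ = T₁·(V₁/V₂)^(γ−1) = 254.9 K; P₂ = P₁·(V₁/V₂)^γ = 225.0 torr.
T constant ⇒ Boyle's law P V = const: T₃ = T₂; V₃ = V₂·(P₂/P₃) = 0.3101 L.

V₃ ≈ 0.310 L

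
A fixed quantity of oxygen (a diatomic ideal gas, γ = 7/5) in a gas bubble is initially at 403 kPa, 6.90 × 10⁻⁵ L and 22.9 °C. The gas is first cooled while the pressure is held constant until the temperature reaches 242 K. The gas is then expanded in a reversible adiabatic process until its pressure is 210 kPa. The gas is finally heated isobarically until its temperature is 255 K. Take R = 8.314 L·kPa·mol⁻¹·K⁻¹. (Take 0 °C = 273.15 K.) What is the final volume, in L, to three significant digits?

V₄ ≈ 0.000114 L

Convert: T₁ = 296.0 K.
P constant ⇒ V ∝ T: P₂ = P₁; V₂ = V₁·(T₂/T₁) = 5.640e-05 L.
Adiabatic (γ = 7/5), T V^(γ−1) and P V^γ constant: T₃ = T₂·(P₃/P₂)^((γ−1)/γ) = 200.9 K; V₃ = V₂·(P₂/P₃)^(1/γ) = 8.985e-05 L.
P constant ⇒ V ∝ T: P₄ = P₃; V₄ = V₃·(T₄/T₃) = 0.0001141 L.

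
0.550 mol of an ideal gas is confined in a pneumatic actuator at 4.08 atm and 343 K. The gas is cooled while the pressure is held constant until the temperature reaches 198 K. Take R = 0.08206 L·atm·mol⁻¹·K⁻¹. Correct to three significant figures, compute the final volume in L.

V₂ ≈ 2.19 L

From PV = nRT: V₁ = nRT₁/P₁ = 3.794 L.
P constant ⇒ V ∝ T: P₂ = P₁; V₂ = V₁·(T₂/T₁) = 2.190 L.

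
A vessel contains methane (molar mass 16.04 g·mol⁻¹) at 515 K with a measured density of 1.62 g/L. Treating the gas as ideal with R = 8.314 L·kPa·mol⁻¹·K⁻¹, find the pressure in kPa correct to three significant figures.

P ≈ 432 kPa

ρ = PM/(RT) ⇒ P = ρRT/M = (1.62 × 8.314 × 515.0) / 16.04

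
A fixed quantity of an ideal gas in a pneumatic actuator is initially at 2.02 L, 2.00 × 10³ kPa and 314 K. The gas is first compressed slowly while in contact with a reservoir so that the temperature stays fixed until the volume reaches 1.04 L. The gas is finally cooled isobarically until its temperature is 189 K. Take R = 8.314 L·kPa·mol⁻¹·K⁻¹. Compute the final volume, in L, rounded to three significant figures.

Isothermal, so P V is constant: T₂ = T₁; P₂ = P₁·(V₁/V₂) = 3885 kPa.
P constant ⇒ V ∝ T: P₃ = P₂; V₃ = V₂·(T₃/T₂) = 0.6260 L.

V₃ ≈ 0.626 L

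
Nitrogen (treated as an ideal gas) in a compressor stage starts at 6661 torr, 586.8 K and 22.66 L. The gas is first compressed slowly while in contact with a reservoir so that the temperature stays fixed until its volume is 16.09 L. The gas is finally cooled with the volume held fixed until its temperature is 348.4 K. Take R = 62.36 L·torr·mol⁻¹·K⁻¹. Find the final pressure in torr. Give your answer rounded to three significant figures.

Isothermal, so P V is constant: T₂ = T₁; P₂ = P₁·(V₁/V₂) = 9381 torr.
Isochoric, so P/T is constant: V₃ = V₂; P₃ = P₂·(T₃/T₂) = 5570 torr.

P₃ ≈ 5.57e+03 torr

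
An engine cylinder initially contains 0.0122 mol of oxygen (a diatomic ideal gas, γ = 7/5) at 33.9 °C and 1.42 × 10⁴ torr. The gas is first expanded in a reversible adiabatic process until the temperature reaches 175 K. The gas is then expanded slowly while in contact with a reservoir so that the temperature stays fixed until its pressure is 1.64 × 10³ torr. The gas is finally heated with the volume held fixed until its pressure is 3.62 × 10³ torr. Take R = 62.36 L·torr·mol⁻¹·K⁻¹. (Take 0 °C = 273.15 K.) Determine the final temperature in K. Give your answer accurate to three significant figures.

T₄ ≈ 386 K

Convert: T₁ = 307.0 K.
From PV = nRT: V₁ = nRT₁/P₁ = 0.01645 L.
Reversible adiabatic, γ = 7/5: P₂ = P₁·(T₂/T₁)^(γ/(γ−1)) = 1985 torr; V₂ = V₁·(T₁/T₂)^(1/(γ−1)) = 0.06708 L.
Isothermal, so P V is constant: T₃ = T₂; V₃ = V₂·(P₂/P₃) = 0.08118 L.
V constant ⇒ P ∝ T: V₄ = V₃; T₄ = T₃·(P₄/P₃) = 386.3 K.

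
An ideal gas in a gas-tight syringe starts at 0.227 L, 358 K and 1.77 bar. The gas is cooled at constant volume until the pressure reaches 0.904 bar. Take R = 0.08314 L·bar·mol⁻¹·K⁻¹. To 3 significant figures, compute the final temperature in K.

Isochoric, so P/T is constant: V₂ = V₁; T₂ = T₁·(P₂/P₁) = 182.8 K.

T₂ ≈ 183 K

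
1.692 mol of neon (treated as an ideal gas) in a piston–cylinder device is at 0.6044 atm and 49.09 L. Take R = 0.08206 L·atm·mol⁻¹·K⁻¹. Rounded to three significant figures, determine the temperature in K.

T ≈ 214 K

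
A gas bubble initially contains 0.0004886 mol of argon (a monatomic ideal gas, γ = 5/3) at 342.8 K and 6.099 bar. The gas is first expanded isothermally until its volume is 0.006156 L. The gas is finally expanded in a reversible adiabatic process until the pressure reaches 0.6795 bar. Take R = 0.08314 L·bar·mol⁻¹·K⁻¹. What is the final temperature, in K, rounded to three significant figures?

T₃ ≈ 212 K

From PV = nRT: V₁ = nRT₁/P₁ = 0.002283 L.
Isothermal, so P V is constant: T₂ = T₁; P₂ = P₁·(V₁/V₂) = 2.262 bar.
Adiabatic (γ = 5/3), T V^(γ−1) and P V^γ constant: T₃ = T₂·(P₃/P₂)^((γ−1)/γ) = 211.9 K; V₃ = V₂·(P₂/P₃)^(1/γ) = 0.01267 L.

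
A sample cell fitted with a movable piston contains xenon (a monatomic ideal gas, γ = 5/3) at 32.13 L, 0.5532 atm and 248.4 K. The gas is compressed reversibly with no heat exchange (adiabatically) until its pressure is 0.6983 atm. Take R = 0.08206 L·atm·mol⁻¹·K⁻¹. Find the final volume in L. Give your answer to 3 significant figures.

V₂ ≈ 27.9 L

Reversible adiabatic, γ = 5/3: T₂ = T₁·(P₂/P₁)^((γ−1)/γ) = 272.7 K; V₂ = V₁·(P₁/P₂)^(1/γ) = 27.94 L.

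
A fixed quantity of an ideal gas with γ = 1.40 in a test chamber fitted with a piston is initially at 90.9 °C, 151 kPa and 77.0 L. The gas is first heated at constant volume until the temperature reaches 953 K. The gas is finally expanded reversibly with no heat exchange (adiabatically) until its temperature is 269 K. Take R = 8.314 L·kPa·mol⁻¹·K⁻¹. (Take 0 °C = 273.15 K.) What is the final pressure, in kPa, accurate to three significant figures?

Convert: T₁ = 364.0 K.
V constant ⇒ P ∝ T: V₂ = V₁; P₂ = P₁·(T₂/T₁) = 395.3 kPa.
Reversible adiabatic, γ = 1.40: P₃ = P₂·(T₃/T₂)^(γ/(γ−1)) = 4.723 kPa; V₃ = V₂·(T₂/T₃)^(1/(γ−1)) = 1819 L.

P₃ ≈ 4.72 kPa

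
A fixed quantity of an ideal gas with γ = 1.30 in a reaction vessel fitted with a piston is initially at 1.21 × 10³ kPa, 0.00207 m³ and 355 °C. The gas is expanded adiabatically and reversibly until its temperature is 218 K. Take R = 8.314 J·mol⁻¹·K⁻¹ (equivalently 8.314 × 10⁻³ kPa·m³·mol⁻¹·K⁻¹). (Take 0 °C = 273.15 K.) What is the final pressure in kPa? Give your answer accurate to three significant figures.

Convert: T₁ = 628.1 K.
Adiabatic (γ = 1.30), T V^(γ−1) and P V^γ constant: P₂ = P₁·(T₂/T₁)^(γ/(γ−1)) = 12.34 kPa; V₂ = V₁·(T₁/T₂)^(1/(γ−1)) = 0.07047 m³.

P₂ ≈ 12.3 kPa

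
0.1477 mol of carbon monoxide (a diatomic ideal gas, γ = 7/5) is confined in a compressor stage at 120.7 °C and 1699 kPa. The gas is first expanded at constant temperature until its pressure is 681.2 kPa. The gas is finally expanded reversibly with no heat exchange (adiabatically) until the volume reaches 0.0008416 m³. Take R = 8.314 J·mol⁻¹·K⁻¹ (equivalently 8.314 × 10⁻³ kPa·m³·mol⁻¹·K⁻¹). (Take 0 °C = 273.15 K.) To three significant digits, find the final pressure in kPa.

Convert: T₁ = 393.8 K.
From PV = nRT: V₁ = nRT₁/P₁ = 0.0002847 m³.
Isothermal, so P V is constant: T₂ = T₁; V₂ = V₁·(P₁/P₂) = 0.0007100 m³.
Reversible adiabatic, γ = 7/5: T₃ = T₂·(V₂/V₃)^(γ−1) = 367.9 K; P₃ = P₂·(V₂/V₃)^γ = 536.9 kPa.

P₃ ≈ 537 kPa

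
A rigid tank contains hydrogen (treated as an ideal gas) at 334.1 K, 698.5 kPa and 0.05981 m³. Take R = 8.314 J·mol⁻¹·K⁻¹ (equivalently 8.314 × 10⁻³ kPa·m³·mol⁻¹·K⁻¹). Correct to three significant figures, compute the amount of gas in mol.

PV = nRT ⇒ n = PV/(RT) = (698.5 × 0.05981) / (8.314 × 10⁻³ × 334.1)

n ≈ 15.0 mol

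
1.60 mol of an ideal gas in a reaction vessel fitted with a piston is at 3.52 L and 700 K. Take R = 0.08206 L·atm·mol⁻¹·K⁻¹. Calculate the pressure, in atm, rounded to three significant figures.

PV = nRT ⇒ P = nRT/V = (1.60 × 0.08206 × 700) / 3.52

P ≈ 26.1 atm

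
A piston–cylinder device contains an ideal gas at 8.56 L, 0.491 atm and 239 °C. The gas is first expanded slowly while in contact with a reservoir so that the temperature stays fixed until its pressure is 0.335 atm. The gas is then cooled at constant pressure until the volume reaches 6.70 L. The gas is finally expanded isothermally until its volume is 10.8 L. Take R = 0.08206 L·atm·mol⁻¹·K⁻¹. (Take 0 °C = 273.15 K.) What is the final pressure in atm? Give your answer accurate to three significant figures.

Convert: T₁ = 512.1 K.
T constant ⇒ Boyle's law P V = const: T₂ = T₁; V₂ = V₁·(P₁/P₂) = 12.55 L.
Isobaric, so V/T is constant: P₃ = P₂; T₃ = T₂·(V₃/V₂) = 273.5 K.
Isothermal, so P V is constant: T₄ = T₃; P₄ = P₃·(V₃/V₄) = 0.2078 atm.

P₄ ≈ 0.208 atm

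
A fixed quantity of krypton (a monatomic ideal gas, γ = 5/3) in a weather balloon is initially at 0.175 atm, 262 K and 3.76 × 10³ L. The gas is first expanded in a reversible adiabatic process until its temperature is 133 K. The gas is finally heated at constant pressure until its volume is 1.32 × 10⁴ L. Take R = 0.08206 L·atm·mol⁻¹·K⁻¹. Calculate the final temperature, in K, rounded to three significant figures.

Reversible adiabatic, γ = 5/3: P₂ = P₁·(T₂/T₁)^(γ/(γ−1)) = 0.03213 atm; V₂ = V₁·(T₁/T₂)^(1/(γ−1)) = 1.040e+04 L.
P constant ⇒ V ∝ T: P₃ = P₂; T₃ = T₂·(V₃/V₂) = 168.9 K.

T₃ ≈ 169 K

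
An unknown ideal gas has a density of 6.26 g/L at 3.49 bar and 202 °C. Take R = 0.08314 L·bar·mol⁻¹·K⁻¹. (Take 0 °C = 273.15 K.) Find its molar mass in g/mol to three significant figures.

M ≈ 70.9 g/mol

ρ = PM/(RT) ⇒ M = ρRT/P = (6.26 × 0.08314 × 475.1) / 3.49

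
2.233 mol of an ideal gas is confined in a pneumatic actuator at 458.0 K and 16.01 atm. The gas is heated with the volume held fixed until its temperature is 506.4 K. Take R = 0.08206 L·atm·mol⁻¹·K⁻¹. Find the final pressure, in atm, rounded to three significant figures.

From PV = nRT: V₁ = nRT₁/P₁ = 5.242 L.
V constant ⇒ P ∝ T: V₂ = V₁; P₂ = P₁·(T₂/T₁) = 17.70 atm.

P₂ ≈ 17.7 atm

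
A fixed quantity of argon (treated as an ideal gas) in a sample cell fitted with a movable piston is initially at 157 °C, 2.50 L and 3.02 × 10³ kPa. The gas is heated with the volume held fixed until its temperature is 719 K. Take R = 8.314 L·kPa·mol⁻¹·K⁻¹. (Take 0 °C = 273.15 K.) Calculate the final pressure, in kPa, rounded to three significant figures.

P₂ ≈ 5.05e+03 kPa

Convert: T₁ = 430.1 K.
V constant ⇒ P ∝ T: V₂ = V₁; P₂ = P₁·(T₂/T₁) = 5048 kPa.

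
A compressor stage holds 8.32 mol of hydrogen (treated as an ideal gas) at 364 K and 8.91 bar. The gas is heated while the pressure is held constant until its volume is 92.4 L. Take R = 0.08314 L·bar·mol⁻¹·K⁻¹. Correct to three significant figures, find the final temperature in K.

T₂ ≈ 1.19e+03 K

From PV = nRT: V₁ = nRT₁/P₁ = 28.26 L.
Isobaric, so V/T is constant: P₂ = P₁; T₂ = T₁·(V₂/V₁) = 1190 K.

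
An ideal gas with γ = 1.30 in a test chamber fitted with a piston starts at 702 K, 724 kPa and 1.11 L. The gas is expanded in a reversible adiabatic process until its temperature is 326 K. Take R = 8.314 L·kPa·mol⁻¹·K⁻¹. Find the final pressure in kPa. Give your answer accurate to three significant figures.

P₂ ≈ 26.1 kPa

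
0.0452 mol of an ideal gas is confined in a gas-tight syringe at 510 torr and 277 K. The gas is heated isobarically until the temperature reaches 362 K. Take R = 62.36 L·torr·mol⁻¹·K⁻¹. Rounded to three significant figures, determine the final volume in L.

V₂ ≈ 2.00 L

From PV = nRT: V₁ = nRT₁/P₁ = 1.531 L.
Isobaric, so V/T is constant: P₂ = P₁; V₂ = V₁·(T₂/T₁) = 2.001 L.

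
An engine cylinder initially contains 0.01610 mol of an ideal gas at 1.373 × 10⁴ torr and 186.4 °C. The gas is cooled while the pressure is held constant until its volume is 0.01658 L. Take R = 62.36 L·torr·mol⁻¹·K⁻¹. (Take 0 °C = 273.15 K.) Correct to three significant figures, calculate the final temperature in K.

Convert: T₁ = 459.5 K.
From PV = nRT: V₁ = nRT₁/P₁ = 0.03360 L.
P constant ⇒ V ∝ T: P₂ = P₁; T₂ = T₁·(V₂/V₁) = 226.7 K.

T₂ ≈ 227 K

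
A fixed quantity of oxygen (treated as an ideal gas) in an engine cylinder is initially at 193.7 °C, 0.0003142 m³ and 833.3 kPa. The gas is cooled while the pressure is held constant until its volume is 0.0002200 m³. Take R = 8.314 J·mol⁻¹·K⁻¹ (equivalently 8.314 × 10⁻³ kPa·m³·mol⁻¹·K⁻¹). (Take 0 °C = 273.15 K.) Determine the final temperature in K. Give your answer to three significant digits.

T₂ ≈ 327 K

Convert: T₁ = 466.8 K.
P constant ⇒ V ∝ T: P₂ = P₁; T₂ = T₁·(V₂/V₁) = 326.9 K.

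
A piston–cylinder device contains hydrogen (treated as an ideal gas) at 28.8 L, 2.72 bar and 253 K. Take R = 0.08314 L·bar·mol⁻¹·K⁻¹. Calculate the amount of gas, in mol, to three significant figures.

n ≈ 3.72 mol

PV = nRT ⇒ n = PV/(RT) = (2.72 × 28.8) / (0.08314 × 253)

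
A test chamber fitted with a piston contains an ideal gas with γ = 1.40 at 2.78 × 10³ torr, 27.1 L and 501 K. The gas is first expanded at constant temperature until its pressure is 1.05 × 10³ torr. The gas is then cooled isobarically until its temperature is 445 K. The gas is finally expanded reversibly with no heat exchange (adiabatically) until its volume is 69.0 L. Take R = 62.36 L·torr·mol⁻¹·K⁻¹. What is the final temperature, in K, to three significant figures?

T₄ ≈ 431 K

Isothermal, so P V is constant: T₂ = T₁; V₂ = V₁·(P₁/P₂) = 71.75 L.
Isobaric, so V/T is constant: P₃ = P₂; V₃ = V₂·(T₃/T₂) = 63.73 L.
Adiabatic (γ = 1.40), T V^(γ−1) and P V^γ constant: T₄ = T₃·(V₃/V₄)^(γ−1) = 431.1 K; P₄ = P₃·(V₃/V₄)^γ = 939.5 torr.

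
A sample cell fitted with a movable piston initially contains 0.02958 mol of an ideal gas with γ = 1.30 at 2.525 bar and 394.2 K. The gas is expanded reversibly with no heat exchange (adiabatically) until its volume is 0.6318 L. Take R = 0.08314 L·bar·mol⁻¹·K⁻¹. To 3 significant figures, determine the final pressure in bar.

P₂ ≈ 1.32 bar

From PV = nRT: V₁ = nRT₁/P₁ = 0.3839 L.
Reversible adiabatic, γ = 1.30: T₂ = T₁·(V₁/V₂)^(γ−1) = 339.5 K; P₂ = P₁·(V₁/V₂)^γ = 1.321 bar.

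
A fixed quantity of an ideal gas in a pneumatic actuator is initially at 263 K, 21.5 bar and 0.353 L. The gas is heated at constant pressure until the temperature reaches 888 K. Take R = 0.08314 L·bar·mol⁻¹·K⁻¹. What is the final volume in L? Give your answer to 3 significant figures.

P constant ⇒ V ∝ T: P₂ = P₁; V₂ = V₁·(T₂/T₁) = 1.192 L.

V₂ ≈ 1.19 L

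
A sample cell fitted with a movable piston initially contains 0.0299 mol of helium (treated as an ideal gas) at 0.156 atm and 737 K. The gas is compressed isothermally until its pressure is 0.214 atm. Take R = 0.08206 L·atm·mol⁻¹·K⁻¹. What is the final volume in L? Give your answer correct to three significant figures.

V₂ ≈ 8.45 L

From PV = nRT: V₁ = nRT₁/P₁ = 11.59 L.
T constant ⇒ Boyle's law P V = const: T₂ = T₁; V₂ = V₁·(P₁/P₂) = 8.450 L.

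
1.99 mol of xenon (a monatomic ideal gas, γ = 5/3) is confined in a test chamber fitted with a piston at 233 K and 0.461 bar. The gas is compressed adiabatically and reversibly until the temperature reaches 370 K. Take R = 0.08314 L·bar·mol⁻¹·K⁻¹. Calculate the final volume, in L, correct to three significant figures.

From PV = nRT: V₁ = nRT₁/P₁ = 83.62 L.
Reversible adiabatic, γ = 5/3: P₂ = P₁·(T₂/T₁)^(γ/(γ−1)) = 1.465 bar; V₂ = V₁·(T₁/T₂)^(1/(γ−1)) = 41.79 L.

V₂ ≈ 41.8 L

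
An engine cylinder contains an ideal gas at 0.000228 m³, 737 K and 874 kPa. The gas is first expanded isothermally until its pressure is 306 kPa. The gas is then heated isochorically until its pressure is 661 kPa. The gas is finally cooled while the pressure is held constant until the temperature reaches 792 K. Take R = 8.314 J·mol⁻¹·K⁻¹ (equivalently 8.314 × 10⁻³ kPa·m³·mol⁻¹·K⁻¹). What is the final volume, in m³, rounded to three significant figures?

Isothermal, so P V is constant: T₂ = T₁; V₂ = V₁·(P₁/P₂) = 0.0006512 m³.
Isochoric, so P/T is constant: V₃ = V₂; T₃ = T₂·(P₃/P₂) = 1592 K.
Isobaric, so V/T is constant: P₄ = P₃; V₄ = V₃·(T₄/T₃) = 0.0003240 m³.

V₄ ≈ 0.000324 m³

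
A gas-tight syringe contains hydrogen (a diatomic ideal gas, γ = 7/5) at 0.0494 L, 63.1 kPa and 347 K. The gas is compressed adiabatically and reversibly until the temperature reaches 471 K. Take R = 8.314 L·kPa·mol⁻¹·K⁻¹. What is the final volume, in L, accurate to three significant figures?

Adiabatic (γ = 7/5), T V^(γ−1) and P V^γ constant: P₂ = P₁·(T₂/T₁)^(γ/(γ−1)) = 183.8 kPa; V₂ = V₁·(T₁/T₂)^(1/(γ−1)) = 0.02301 L.

V₂ ≈ 0.0230 L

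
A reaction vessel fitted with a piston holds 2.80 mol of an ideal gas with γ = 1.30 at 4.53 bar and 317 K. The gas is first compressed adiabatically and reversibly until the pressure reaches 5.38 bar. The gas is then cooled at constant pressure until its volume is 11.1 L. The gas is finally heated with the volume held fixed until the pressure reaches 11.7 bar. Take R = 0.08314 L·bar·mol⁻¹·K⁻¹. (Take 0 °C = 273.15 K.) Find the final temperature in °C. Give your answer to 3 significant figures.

From PV = nRT: V₁ = nRT₁/P₁ = 16.29 L.
Reversible adiabatic, γ = 1.30: T₂ = T₁·(P₂/P₁)^((γ−1)/γ) = 329.8 K; V₂ = V₁·(P₁/P₂)^(1/γ) = 14.27 L.
P constant ⇒ V ∝ T: P₃ = P₂; T₃ = T₂·(V₃/V₂) = 256.5 K.
Isochoric, so P/T is constant: V₄ = V₃; T₄ = T₃·(P₄/P₃) = 557.9 K.

T₄ ≈ 285 °C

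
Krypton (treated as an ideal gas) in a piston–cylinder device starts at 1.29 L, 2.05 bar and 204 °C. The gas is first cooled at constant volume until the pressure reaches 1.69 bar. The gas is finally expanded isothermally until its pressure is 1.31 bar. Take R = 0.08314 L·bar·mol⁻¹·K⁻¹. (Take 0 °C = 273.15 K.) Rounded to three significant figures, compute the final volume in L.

V₃ ≈ 1.66 L

Convert: T₁ = 477.1 K.
Isochoric, so P/T is constant: V₂ = V₁; T₂ = T₁·(P₂/P₁) = 393.4 K.
Isothermal, so P V is constant: T₃ = T₂; V₃ = V₂·(P₂/P₃) = 1.664 L.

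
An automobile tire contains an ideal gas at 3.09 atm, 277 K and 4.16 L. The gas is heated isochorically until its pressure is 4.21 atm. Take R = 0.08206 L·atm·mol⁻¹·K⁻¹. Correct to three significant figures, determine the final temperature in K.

Isochoric, so P/T is constant: V₂ = V₁; T₂ = T₁·(P₂/P₁) = 377.4 K.

T₂ ≈ 377 K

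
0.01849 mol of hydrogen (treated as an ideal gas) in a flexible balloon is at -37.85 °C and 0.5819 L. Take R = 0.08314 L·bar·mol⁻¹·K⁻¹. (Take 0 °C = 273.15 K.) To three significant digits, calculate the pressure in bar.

Convert: T = 235.30 K.
PV = nRT ⇒ P = nRT/V = (0.01849 × 0.08314 × 235.30) / 0.5819

P ≈ 0.622 bar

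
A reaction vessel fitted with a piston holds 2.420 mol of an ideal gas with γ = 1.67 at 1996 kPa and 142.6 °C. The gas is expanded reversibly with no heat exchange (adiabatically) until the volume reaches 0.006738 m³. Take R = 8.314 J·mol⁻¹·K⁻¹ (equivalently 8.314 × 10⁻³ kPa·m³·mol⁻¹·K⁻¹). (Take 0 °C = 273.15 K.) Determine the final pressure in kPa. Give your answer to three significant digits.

P₂ ≈ 903 kPa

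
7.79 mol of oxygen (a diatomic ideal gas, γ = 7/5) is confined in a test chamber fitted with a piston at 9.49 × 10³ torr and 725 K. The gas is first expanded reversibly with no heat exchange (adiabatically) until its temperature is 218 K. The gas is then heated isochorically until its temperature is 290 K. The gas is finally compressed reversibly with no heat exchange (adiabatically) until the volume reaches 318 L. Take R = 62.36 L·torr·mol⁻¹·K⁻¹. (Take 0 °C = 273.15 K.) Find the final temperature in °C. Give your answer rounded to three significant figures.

From PV = nRT: V₁ = nRT₁/P₁ = 37.11 L.
Adiabatic (γ = 7/5), T V^(γ−1) and P V^γ constant: P₂ = P₁·(T₂/T₁)^(γ/(γ−1)) = 141.5 torr; V₂ = V₁·(T₁/T₂)^(1/(γ−1)) = 748.5 L.
V constant ⇒ P ∝ T: V₃ = V₂; P₃ = P₂·(T₃/T₂) = 188.2 torr.
Reversible adiabatic, γ = 7/5: T₄ = T₃·(V₃/V₄)^(γ−1) = 408.4 K; P₄ = P₃·(V₃/V₄)^γ = 623.9 torr.

T₄ ≈ 135 °C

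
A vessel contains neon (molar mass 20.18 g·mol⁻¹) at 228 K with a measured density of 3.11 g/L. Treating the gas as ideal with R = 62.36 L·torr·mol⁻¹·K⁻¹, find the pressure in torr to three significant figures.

ρ = PM/(RT) ⇒ P = ρRT/M = (3.11 × 62.36 × 228.0) / 20.18

P ≈ 2.19e+03 torr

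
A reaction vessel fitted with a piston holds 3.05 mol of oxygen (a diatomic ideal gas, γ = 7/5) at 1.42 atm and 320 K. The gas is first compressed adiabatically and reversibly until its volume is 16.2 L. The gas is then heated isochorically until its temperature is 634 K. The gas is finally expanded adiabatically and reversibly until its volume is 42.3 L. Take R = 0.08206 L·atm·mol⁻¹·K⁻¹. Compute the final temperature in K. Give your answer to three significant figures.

From PV = nRT: V₁ = nRT₁/P₁ = 56.40 L.
Adiabatic (γ = 7/5), T V^(γ−1) and P V^γ constant: T₂ = T₁·(V₁/V₂)^(γ−1) = 527.1 K; P₂ = P₁·(V₁/V₂)^γ = 8.143 atm.
Isochoric, so P/T is constant: V₃ = V₂; P₃ = P₂·(T₃/T₂) = 9.795 atm.
Reversible adiabatic, γ = 7/5: T₄ = T₃·(V₃/V₄)^(γ−1) = 431.9 K; P₄ = P₃·(V₃/V₄)^γ = 2.555 atm.

T₄ ≈ 432 K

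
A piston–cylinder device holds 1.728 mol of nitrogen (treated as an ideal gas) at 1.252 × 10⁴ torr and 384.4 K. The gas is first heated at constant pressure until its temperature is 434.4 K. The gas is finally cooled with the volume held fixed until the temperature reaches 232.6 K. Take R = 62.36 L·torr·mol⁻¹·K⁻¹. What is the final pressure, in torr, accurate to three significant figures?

From PV = nRT: V₁ = nRT₁/P₁ = 3.308 L.
Isobaric, so V/T is constant: P₂ = P₁; V₂ = V₁·(T₂/T₁) = 3.739 L.
Isochoric, so P/T is constant: V₃ = V₂; P₃ = P₂·(T₃/T₂) = 6704 torr.

P₃ ≈ 6.70e+03 torr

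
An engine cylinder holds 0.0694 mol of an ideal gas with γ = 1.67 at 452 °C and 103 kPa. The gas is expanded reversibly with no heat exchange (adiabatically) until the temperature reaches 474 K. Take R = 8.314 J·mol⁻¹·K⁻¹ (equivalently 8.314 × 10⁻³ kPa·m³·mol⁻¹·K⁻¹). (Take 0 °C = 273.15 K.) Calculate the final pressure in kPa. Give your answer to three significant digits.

P₂ ≈ 35.7 kPa

Convert: T₁ = 725.1 K.
From PV = nRT: V₁ = nRT₁/P₁ = 0.004062 m³.
Reversible adiabatic, γ = 1.67: P₂ = P₁·(T₂/T₁)^(γ/(γ−1)) = 35.69 kPa; V₂ = V₁·(T₁/T₂)^(1/(γ−1)) = 0.007662 m³.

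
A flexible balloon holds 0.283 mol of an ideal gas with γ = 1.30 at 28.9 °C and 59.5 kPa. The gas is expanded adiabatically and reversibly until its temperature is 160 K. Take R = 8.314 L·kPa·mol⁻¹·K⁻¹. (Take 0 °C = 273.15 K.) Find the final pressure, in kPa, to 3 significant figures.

Convert: T₁ = 302.0 K.
From PV = nRT: V₁ = nRT₁/P₁ = 11.94 L.
Adiabatic (γ = 1.30), T V^(γ−1) and P V^γ constant: P₂ = P₁·(T₂/T₁)^(γ/(γ−1)) = 3.790 kPa; V₂ = V₁·(T₁/T₂)^(1/(γ−1)) = 99.32 L.

P₂ ≈ 3.79 kPa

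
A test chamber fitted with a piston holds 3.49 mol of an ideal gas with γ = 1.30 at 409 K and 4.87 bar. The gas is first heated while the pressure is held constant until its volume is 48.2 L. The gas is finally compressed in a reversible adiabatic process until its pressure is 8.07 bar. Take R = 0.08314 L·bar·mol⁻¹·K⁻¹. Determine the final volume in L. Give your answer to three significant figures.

From PV = nRT: V₁ = nRT₁/P₁ = 24.37 L.
Isobaric, so V/T is constant: P₂ = P₁; T₂ = T₁·(V₂/V₁) = 809.0 K.
Reversible adiabatic, γ = 1.30: T₃ = T₂·(P₃/P₂)^((γ−1)/γ) = 909.0 K; V₃ = V₂·(P₂/P₃)^(1/γ) = 32.68 L.

V₃ ≈ 32.7 L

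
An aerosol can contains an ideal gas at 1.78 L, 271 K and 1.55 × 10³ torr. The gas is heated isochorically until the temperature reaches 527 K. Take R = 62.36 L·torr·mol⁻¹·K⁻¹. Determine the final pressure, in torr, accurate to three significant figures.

V constant ⇒ P ∝ T: V₂ = V₁; P₂ = P₁·(T₂/T₁) = 3014 torr.

P₂ ≈ 3.01e+03 torr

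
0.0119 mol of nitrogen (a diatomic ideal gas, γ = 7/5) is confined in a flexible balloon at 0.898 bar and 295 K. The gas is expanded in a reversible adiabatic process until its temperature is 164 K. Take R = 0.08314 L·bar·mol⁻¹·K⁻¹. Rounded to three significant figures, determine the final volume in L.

V₂ ≈ 1.41 L

From PV = nRT: V₁ = nRT₁/P₁ = 0.3250 L.
Reversible adiabatic, γ = 7/5: P₂ = P₁·(T₂/T₁)^(γ/(γ−1)) = 0.1150 bar; V₂ = V₁·(T₁/T₂)^(1/(γ−1)) = 1.410 L.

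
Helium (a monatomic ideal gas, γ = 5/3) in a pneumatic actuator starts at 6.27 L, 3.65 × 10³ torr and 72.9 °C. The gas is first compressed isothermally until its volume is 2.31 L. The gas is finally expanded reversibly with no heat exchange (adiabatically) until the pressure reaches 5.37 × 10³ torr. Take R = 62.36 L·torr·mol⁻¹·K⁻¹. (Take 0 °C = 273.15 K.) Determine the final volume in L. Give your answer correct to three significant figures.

Convert: T₁ = 346.0 K.
T constant ⇒ Boyle's law P V = const: T₂ = T₁; P₂ = P₁·(V₁/V₂) = 9907 torr.
Adiabatic (γ = 5/3), T V^(γ−1) and P V^γ constant: T₃ = T₂·(P₃/P₂)^((γ−1)/γ) = 270.9 K; V₃ = V₂·(P₂/P₃)^(1/γ) = 3.336 L.

V₃ ≈ 3.34 L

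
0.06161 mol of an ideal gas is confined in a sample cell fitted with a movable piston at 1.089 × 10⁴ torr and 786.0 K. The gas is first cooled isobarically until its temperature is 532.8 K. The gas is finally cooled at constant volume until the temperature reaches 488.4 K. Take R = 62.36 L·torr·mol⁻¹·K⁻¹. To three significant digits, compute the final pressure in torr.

P₃ ≈ 9.98e+03 torr

From PV = nRT: V₁ = nRT₁/P₁ = 0.2773 L.
Isobaric, so V/T is constant: P₂ = P₁; V₂ = V₁·(T₂/T₁) = 0.1880 L.
V constant ⇒ P ∝ T: V₃ = V₂; P₃ = P₂·(T₃/T₂) = 9982 torr.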